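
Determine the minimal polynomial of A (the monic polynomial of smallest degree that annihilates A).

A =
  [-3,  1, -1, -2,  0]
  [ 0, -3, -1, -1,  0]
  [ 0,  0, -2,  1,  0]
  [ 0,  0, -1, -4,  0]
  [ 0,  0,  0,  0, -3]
x^2 + 6*x + 9

The characteristic polynomial is χ_A(x) = (x + 3)^5, so the eigenvalues are known. The minimal polynomial is
  m_A(x) = Π_λ (x − λ)^{k_λ}
where k_λ is the size of the *largest* Jordan block for λ (equivalently, the smallest k with (A − λI)^k v = 0 for every generalised eigenvector v of λ).

  λ = -3: largest Jordan block has size 2, contributing (x + 3)^2

So m_A(x) = (x + 3)^2 = x^2 + 6*x + 9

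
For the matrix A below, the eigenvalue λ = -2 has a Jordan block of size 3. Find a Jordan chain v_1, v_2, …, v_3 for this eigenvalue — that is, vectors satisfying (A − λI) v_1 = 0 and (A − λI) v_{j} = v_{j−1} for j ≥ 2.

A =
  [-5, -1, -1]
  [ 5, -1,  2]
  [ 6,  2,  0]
A Jordan chain for λ = -2 of length 3:
v_1 = (-2, 2, 4)ᵀ
v_2 = (-3, 5, 6)ᵀ
v_3 = (1, 0, 0)ᵀ

Let N = A − (-2)·I. We want v_3 with N^3 v_3 = 0 but N^2 v_3 ≠ 0; then v_{j-1} := N · v_j for j = 3, …, 2.

Pick v_3 = (1, 0, 0)ᵀ.
Then v_2 = N · v_3 = (-3, 5, 6)ᵀ.
Then v_1 = N · v_2 = (-2, 2, 4)ᵀ.

Sanity check: (A − (-2)·I) v_1 = (0, 0, 0)ᵀ = 0. ✓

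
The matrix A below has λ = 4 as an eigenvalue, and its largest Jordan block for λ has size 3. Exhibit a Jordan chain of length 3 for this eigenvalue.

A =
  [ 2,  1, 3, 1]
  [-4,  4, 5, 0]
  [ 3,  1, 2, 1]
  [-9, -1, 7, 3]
A Jordan chain for λ = 4 of length 3:
v_1 = (0, 1, 0, -1)ᵀ
v_2 = (1, 0, 1, -1)ᵀ
v_3 = (0, 1, 0, 0)ᵀ

Let N = A − (4)·I. We want v_3 with N^3 v_3 = 0 but N^2 v_3 ≠ 0; then v_{j-1} := N · v_j for j = 3, …, 2.

Pick v_3 = (0, 1, 0, 0)ᵀ.
Then v_2 = N · v_3 = (1, 0, 1, -1)ᵀ.
Then v_1 = N · v_2 = (0, 1, 0, -1)ᵀ.

Sanity check: (A − (4)·I) v_1 = (0, 0, 0, 0)ᵀ = 0. ✓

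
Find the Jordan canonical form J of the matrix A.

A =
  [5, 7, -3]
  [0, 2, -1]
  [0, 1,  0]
J_2(1) ⊕ J_1(5)

The characteristic polynomial is
  det(x·I − A) = x^3 - 7*x^2 + 11*x - 5 = (x - 5)*(x - 1)^2

Eigenvalues and multiplicities (the geometric multiplicity of λ is n − rank(A − λI), which equals the number of Jordan blocks for λ):
  λ = 1: algebraic multiplicity = 2, geometric multiplicity = 1
  λ = 5: algebraic multiplicity = 1, geometric multiplicity = 1

Determining the block sizes for each eigenvalue:
  λ = 1: one block (gm = 1), so the single block has size am = 2 → block sizes [2]
  λ = 5: one block (gm = 1), so the single block has size am = 1 → block sizes [1]

Assembling the blocks gives a Jordan form
J =
  [1, 1, 0]
  [0, 1, 0]
  [0, 0, 5]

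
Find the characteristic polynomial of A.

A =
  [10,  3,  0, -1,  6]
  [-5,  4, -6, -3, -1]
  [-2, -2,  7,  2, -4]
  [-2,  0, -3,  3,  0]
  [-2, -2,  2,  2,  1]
x^5 - 25*x^4 + 250*x^3 - 1250*x^2 + 3125*x - 3125

Expanding det(x·I − A) (e.g. by cofactor expansion or by noting that A is similar to its Jordan form J, which has the same characteristic polynomial as A) gives
  χ_A(x) = x^5 - 25*x^4 + 250*x^3 - 1250*x^2 + 3125*x - 3125
which factors as (x - 5)^5. The eigenvalues (with algebraic multiplicities) are λ = 5 with multiplicity 5.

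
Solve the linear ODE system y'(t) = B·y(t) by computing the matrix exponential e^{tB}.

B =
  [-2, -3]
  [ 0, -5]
e^{tB} =
  [exp(-2*t), -exp(-2*t) + exp(-5*t)]
  [0, exp(-5*t)]

Strategy: write B = P · J · P⁻¹ where J is a Jordan canonical form, so e^{tB} = P · e^{tJ} · P⁻¹, and e^{tJ} can be computed block-by-block.

B has Jordan form
J =
  [-5,  0]
  [ 0, -2]
(up to reordering of blocks).

Per-block formulas:
  For a 1×1 block at λ = -5: exp(t · [-5]) = [e^(-5t)].
  For a 1×1 block at λ = -2: exp(t · [-2]) = [e^(-2t)].

After assembling e^{tJ} and conjugating by P, we get:

e^{tB} =
  [exp(-2*t), -exp(-2*t) + exp(-5*t)]
  [0, exp(-5*t)]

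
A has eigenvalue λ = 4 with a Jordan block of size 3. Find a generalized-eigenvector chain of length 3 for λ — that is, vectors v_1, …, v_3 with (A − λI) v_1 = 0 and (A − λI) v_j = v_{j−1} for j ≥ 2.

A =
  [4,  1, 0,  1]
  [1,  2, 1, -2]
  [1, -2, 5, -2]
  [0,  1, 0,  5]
A Jordan chain for λ = 4 of length 3:
v_1 = (1, -1, -1, 1)ᵀ
v_2 = (0, 1, 1, 0)ᵀ
v_3 = (1, 0, 0, 0)ᵀ

Let N = A − (4)·I. We want v_3 with N^3 v_3 = 0 but N^2 v_3 ≠ 0; then v_{j-1} := N · v_j for j = 3, …, 2.

Pick v_3 = (1, 0, 0, 0)ᵀ.
Then v_2 = N · v_3 = (0, 1, 1, 0)ᵀ.
Then v_1 = N · v_2 = (1, -1, -1, 1)ᵀ.

Sanity check: (A − (4)·I) v_1 = (0, 0, 0, 0)ᵀ = 0. ✓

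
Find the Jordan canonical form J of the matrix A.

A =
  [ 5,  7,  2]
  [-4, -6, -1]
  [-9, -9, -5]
J_3(-2)

The characteristic polynomial is
  det(x·I − A) = x^3 + 6*x^2 + 12*x + 8 = (x + 2)^3

Eigenvalues and multiplicities (the geometric multiplicity of λ is n − rank(A − λI), which equals the number of Jordan blocks for λ):
  λ = -2: algebraic multiplicity = 3, geometric multiplicity = 1

Determining the block sizes for each eigenvalue:
  λ = -2: one block (gm = 1), so the single block has size am = 3 → block sizes [3]

Assembling the blocks gives a Jordan form
J =
  [-2,  1,  0]
  [ 0, -2,  1]
  [ 0,  0, -2]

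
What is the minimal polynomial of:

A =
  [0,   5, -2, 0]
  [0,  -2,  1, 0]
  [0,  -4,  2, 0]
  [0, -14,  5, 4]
x^4 - 4*x^3

The characteristic polynomial is χ_A(x) = x^3*(x - 4), so the eigenvalues are known. The minimal polynomial is
  m_A(x) = Π_λ (x − λ)^{k_λ}
where k_λ is the size of the *largest* Jordan block for λ (equivalently, the smallest k with (A − λI)^k v = 0 for every generalised eigenvector v of λ).

  λ = 0: largest Jordan block has size 3, contributing (x − 0)^3
  λ = 4: largest Jordan block has size 1, contributing (x − 4)

So m_A(x) = x^3*(x - 4) = x^4 - 4*x^3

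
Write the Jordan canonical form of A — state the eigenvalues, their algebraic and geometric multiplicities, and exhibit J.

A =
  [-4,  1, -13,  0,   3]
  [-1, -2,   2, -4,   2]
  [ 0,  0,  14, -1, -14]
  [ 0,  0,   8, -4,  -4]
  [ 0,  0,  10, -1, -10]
J_2(-3) ⊕ J_2(-2) ⊕ J_1(4)

The characteristic polynomial is
  det(x·I − A) = x^5 + 6*x^4 - 3*x^3 - 88*x^2 - 204*x - 144 = (x - 4)*(x + 2)^2*(x + 3)^2

Eigenvalues and multiplicities (the geometric multiplicity of λ is n − rank(A − λI), which equals the number of Jordan blocks for λ):
  λ = -3: algebraic multiplicity = 2, geometric multiplicity = 1
  λ = -2: algebraic multiplicity = 2, geometric multiplicity = 1
  λ = 4: algebraic multiplicity = 1, geometric multiplicity = 1

Determining the block sizes for each eigenvalue:
  λ = -3: one block (gm = 1), so the single block has size am = 2 → block sizes [2]
  λ = -2: one block (gm = 1), so the single block has size am = 2 → block sizes [2]
  λ = 4: one block (gm = 1), so the single block has size am = 1 → block sizes [1]

Assembling the blocks gives a Jordan form
J =
  [-3,  1,  0,  0, 0]
  [ 0, -3,  0,  0, 0]
  [ 0,  0, -2,  1, 0]
  [ 0,  0,  0, -2, 0]
  [ 0,  0,  0,  0, 4]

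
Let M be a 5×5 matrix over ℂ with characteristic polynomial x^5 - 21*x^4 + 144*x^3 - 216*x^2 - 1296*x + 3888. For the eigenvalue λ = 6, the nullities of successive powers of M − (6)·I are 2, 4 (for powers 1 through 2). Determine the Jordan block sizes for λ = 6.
Block sizes for λ = 6: [2, 2]

From the dimensions of kernels of powers, the number of Jordan blocks of size at least j is d_j − d_{j−1} where d_j = dim ker(N^j) (with d_0 = 0). Computing the differences gives [2, 2].
The number of blocks of size exactly k is (#blocks of size ≥ k) − (#blocks of size ≥ k + 1), so the partition is: 2 block(s) of size 2.
In nonincreasing order the block sizes are [2, 2].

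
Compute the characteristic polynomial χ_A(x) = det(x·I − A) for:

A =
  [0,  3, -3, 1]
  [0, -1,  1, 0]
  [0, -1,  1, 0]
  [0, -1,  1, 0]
x^4

Expanding det(x·I − A) (e.g. by cofactor expansion or by noting that A is similar to its Jordan form J, which has the same characteristic polynomial as A) gives
  χ_A(x) = x^4
which factors as x^4. The eigenvalues (with algebraic multiplicities) are λ = 0 with multiplicity 4.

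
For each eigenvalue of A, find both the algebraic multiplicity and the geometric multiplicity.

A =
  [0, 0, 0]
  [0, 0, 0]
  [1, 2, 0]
λ = 0: alg = 3, geom = 2

Step 1 — factor the characteristic polynomial to read off the algebraic multiplicities:
  χ_A(x) = x^3

Step 2 — compute geometric multiplicities via the rank-nullity identity g(λ) = n − rank(A − λI):
  rank(A − (0)·I) = 1, so dim ker(A − (0)·I) = n − 1 = 2

Summary:
  λ = 0: algebraic multiplicity = 3, geometric multiplicity = 2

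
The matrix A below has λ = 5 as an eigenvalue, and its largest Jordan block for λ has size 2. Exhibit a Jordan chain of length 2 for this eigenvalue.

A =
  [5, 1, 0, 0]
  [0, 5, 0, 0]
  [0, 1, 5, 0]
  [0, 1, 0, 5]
A Jordan chain for λ = 5 of length 2:
v_1 = (1, 0, 1, 1)ᵀ
v_2 = (0, 1, 0, 0)ᵀ

Let N = A − (5)·I. We want v_2 with N^2 v_2 = 0 but N^1 v_2 ≠ 0; then v_{j-1} := N · v_j for j = 2, …, 2.

Pick v_2 = (0, 1, 0, 0)ᵀ.
Then v_1 = N · v_2 = (1, 0, 1, 1)ᵀ.

Sanity check: (A − (5)·I) v_1 = (0, 0, 0, 0)ᵀ = 0. ✓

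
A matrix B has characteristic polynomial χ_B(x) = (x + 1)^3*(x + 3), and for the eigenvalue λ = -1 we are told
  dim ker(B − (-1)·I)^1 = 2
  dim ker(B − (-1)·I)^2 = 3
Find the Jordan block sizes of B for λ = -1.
Block sizes for λ = -1: [2, 1]

From the dimensions of kernels of powers, the number of Jordan blocks of size at least j is d_j − d_{j−1} where d_j = dim ker(N^j) (with d_0 = 0). Computing the differences gives [2, 1].
The number of blocks of size exactly k is (#blocks of size ≥ k) − (#blocks of size ≥ k + 1), so the partition is: 1 block(s) of size 1, 1 block(s) of size 2.
In nonincreasing order the block sizes are [2, 1].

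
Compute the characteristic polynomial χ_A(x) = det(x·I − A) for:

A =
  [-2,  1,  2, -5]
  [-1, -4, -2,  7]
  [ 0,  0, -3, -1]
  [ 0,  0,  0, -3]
x^4 + 12*x^3 + 54*x^2 + 108*x + 81

Expanding det(x·I − A) (e.g. by cofactor expansion or by noting that A is similar to its Jordan form J, which has the same characteristic polynomial as A) gives
  χ_A(x) = x^4 + 12*x^3 + 54*x^2 + 108*x + 81
which factors as (x + 3)^4. The eigenvalues (with algebraic multiplicities) are λ = -3 with multiplicity 4.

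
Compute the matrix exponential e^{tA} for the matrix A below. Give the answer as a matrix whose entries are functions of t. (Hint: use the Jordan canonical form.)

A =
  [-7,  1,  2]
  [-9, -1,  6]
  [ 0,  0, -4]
e^{tA} =
  [-3*t*exp(-4*t) + exp(-4*t), t*exp(-4*t), 2*t*exp(-4*t)]
  [-9*t*exp(-4*t), 3*t*exp(-4*t) + exp(-4*t), 6*t*exp(-4*t)]
  [0, 0, exp(-4*t)]

Strategy: write A = P · J · P⁻¹ where J is a Jordan canonical form, so e^{tA} = P · e^{tJ} · P⁻¹, and e^{tJ} can be computed block-by-block.

A has Jordan form
J =
  [-4,  1,  0]
  [ 0, -4,  0]
  [ 0,  0, -4]
(up to reordering of blocks).

Per-block formulas:
  For a 1×1 block at λ = -4: exp(t · [-4]) = [e^(-4t)].
  For a 2×2 Jordan block J_2(-4): exp(t · J_2(-4)) = e^(-4t)·(I + t·N), where N is the 2×2 nilpotent shift.

After assembling e^{tJ} and conjugating by P, we get:

e^{tA} =
  [-3*t*exp(-4*t) + exp(-4*t), t*exp(-4*t), 2*t*exp(-4*t)]
  [-9*t*exp(-4*t), 3*t*exp(-4*t) + exp(-4*t), 6*t*exp(-4*t)]
  [0, 0, exp(-4*t)]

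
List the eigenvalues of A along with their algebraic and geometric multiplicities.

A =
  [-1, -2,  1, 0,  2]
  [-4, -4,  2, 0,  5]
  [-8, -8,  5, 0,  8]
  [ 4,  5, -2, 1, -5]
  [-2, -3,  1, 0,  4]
λ = 1: alg = 5, geom = 3

Step 1 — factor the characteristic polynomial to read off the algebraic multiplicities:
  χ_A(x) = (x - 1)^5

Step 2 — compute geometric multiplicities via the rank-nullity identity g(λ) = n − rank(A − λI):
  rank(A − (1)·I) = 2, so dim ker(A − (1)·I) = n − 2 = 3

Summary:
  λ = 1: algebraic multiplicity = 5, geometric multiplicity = 3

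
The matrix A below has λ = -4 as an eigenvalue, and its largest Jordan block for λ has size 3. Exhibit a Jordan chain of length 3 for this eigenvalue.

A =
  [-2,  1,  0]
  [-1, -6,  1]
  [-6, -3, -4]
A Jordan chain for λ = -4 of length 3:
v_1 = (3, -6, -9)ᵀ
v_2 = (2, -1, -6)ᵀ
v_3 = (1, 0, 0)ᵀ

Let N = A − (-4)·I. We want v_3 with N^3 v_3 = 0 but N^2 v_3 ≠ 0; then v_{j-1} := N · v_j for j = 3, …, 2.

Pick v_3 = (1, 0, 0)ᵀ.
Then v_2 = N · v_3 = (2, -1, -6)ᵀ.
Then v_1 = N · v_2 = (3, -6, -9)ᵀ.

Sanity check: (A − (-4)·I) v_1 = (0, 0, 0)ᵀ = 0. ✓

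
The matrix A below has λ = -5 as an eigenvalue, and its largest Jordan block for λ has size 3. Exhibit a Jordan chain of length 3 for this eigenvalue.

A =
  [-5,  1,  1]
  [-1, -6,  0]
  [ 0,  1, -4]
A Jordan chain for λ = -5 of length 3:
v_1 = (-1, 1, -1)ᵀ
v_2 = (0, -1, 0)ᵀ
v_3 = (1, 0, 0)ᵀ

Let N = A − (-5)·I. We want v_3 with N^3 v_3 = 0 but N^2 v_3 ≠ 0; then v_{j-1} := N · v_j for j = 3, …, 2.

Pick v_3 = (1, 0, 0)ᵀ.
Then v_2 = N · v_3 = (0, -1, 0)ᵀ.
Then v_1 = N · v_2 = (-1, 1, -1)ᵀ.

Sanity check: (A − (-5)·I) v_1 = (0, 0, 0)ᵀ = 0. ✓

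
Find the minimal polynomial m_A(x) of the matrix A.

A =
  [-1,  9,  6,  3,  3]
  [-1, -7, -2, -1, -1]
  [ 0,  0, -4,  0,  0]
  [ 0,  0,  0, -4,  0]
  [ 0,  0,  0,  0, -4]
x^2 + 8*x + 16

The characteristic polynomial is χ_A(x) = (x + 4)^5, so the eigenvalues are known. The minimal polynomial is
  m_A(x) = Π_λ (x − λ)^{k_λ}
where k_λ is the size of the *largest* Jordan block for λ (equivalently, the smallest k with (A − λI)^k v = 0 for every generalised eigenvector v of λ).

  λ = -4: largest Jordan block has size 2, contributing (x + 4)^2

So m_A(x) = (x + 4)^2 = x^2 + 8*x + 16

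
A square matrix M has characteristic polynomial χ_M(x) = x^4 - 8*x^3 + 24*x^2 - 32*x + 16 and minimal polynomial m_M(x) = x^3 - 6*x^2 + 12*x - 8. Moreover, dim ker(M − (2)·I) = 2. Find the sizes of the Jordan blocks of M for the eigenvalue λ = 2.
Block sizes for λ = 2: [3, 1]

Step 1 — from the characteristic polynomial, algebraic multiplicity of λ = 2 is 4. From dim ker(M − (2)·I) = 2, there are exactly 2 Jordan blocks for λ = 2.
Step 2 — from the minimal polynomial, the factor (x − 2)^3 tells us the largest block for λ = 2 has size 3.
Step 3 — with total size 4, 2 blocks, and largest block 3, the block sizes (in nonincreasing order) are [3, 1].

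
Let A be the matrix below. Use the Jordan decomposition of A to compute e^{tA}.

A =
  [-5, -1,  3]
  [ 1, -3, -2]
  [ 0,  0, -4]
e^{tA} =
  [-t*exp(-4*t) + exp(-4*t), -t*exp(-4*t), -t^2*exp(-4*t)/2 + 3*t*exp(-4*t)]
  [t*exp(-4*t), t*exp(-4*t) + exp(-4*t), t^2*exp(-4*t)/2 - 2*t*exp(-4*t)]
  [0, 0, exp(-4*t)]

Strategy: write A = P · J · P⁻¹ where J is a Jordan canonical form, so e^{tA} = P · e^{tJ} · P⁻¹, and e^{tJ} can be computed block-by-block.

A has Jordan form
J =
  [-4,  1,  0]
  [ 0, -4,  1]
  [ 0,  0, -4]
(up to reordering of blocks).

Per-block formulas:
  For a 3×3 Jordan block J_3(-4): exp(t · J_3(-4)) = e^(-4t)·(I + t·N + (t^2/2)·N^2), where N is the 3×3 nilpotent shift.

After assembling e^{tJ} and conjugating by P, we get:

e^{tA} =
  [-t*exp(-4*t) + exp(-4*t), -t*exp(-4*t), -t^2*exp(-4*t)/2 + 3*t*exp(-4*t)]
  [t*exp(-4*t), t*exp(-4*t) + exp(-4*t), t^2*exp(-4*t)/2 - 2*t*exp(-4*t)]
  [0, 0, exp(-4*t)]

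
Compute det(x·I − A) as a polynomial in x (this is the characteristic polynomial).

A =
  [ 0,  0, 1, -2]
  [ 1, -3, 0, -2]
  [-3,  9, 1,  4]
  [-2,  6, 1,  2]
x^4

Expanding det(x·I − A) (e.g. by cofactor expansion or by noting that A is similar to its Jordan form J, which has the same characteristic polynomial as A) gives
  χ_A(x) = x^4
which factors as x^4. The eigenvalues (with algebraic multiplicities) are λ = 0 with multiplicity 4.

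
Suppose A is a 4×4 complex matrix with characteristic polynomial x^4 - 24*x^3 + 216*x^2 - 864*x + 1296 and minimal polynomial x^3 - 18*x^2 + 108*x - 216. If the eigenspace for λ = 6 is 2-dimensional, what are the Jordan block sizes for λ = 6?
Block sizes for λ = 6: [3, 1]

Step 1 — from the characteristic polynomial, algebraic multiplicity of λ = 6 is 4. From dim ker(A − (6)·I) = 2, there are exactly 2 Jordan blocks for λ = 6.
Step 2 — from the minimal polynomial, the factor (x − 6)^3 tells us the largest block for λ = 6 has size 3.
Step 3 — with total size 4, 2 blocks, and largest block 3, the block sizes (in nonincreasing order) are [3, 1].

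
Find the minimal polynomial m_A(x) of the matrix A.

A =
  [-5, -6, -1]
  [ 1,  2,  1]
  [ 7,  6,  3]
x^3 - 12*x + 16

The characteristic polynomial is χ_A(x) = (x - 2)^2*(x + 4), so the eigenvalues are known. The minimal polynomial is
  m_A(x) = Π_λ (x − λ)^{k_λ}
where k_λ is the size of the *largest* Jordan block for λ (equivalently, the smallest k with (A − λI)^k v = 0 for every generalised eigenvector v of λ).

  λ = -4: largest Jordan block has size 1, contributing (x + 4)
  λ = 2: largest Jordan block has size 2, contributing (x − 2)^2

So m_A(x) = (x - 2)^2*(x + 4) = x^3 - 12*x + 16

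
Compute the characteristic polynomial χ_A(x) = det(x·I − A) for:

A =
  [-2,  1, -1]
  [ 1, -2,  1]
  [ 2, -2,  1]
x^3 + 3*x^2 + 3*x + 1

Expanding det(x·I − A) (e.g. by cofactor expansion or by noting that A is similar to its Jordan form J, which has the same characteristic polynomial as A) gives
  χ_A(x) = x^3 + 3*x^2 + 3*x + 1
which factors as (x + 1)^3. The eigenvalues (with algebraic multiplicities) are λ = -1 with multiplicity 3.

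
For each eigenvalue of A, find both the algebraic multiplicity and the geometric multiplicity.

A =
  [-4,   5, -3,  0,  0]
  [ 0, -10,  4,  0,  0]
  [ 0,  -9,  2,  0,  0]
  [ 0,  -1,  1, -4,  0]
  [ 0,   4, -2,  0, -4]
λ = -4: alg = 5, geom = 3

Step 1 — factor the characteristic polynomial to read off the algebraic multiplicities:
  χ_A(x) = (x + 4)^5

Step 2 — compute geometric multiplicities via the rank-nullity identity g(λ) = n − rank(A − λI):
  rank(A − (-4)·I) = 2, so dim ker(A − (-4)·I) = n − 2 = 3

Summary:
  λ = -4: algebraic multiplicity = 5, geometric multiplicity = 3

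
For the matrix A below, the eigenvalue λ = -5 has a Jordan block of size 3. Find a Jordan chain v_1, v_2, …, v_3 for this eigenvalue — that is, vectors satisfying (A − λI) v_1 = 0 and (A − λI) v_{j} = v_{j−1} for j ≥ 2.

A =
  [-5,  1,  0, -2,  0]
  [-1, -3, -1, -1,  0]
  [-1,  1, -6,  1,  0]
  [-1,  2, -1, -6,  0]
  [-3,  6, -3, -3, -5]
A Jordan chain for λ = -5 of length 3:
v_1 = (1, 0, -1, 0, 0)ᵀ
v_2 = (0, -1, -1, -1, -3)ᵀ
v_3 = (1, 0, 0, 0, 0)ᵀ

Let N = A − (-5)·I. We want v_3 with N^3 v_3 = 0 but N^2 v_3 ≠ 0; then v_{j-1} := N · v_j for j = 3, …, 2.

Pick v_3 = (1, 0, 0, 0, 0)ᵀ.
Then v_2 = N · v_3 = (0, -1, -1, -1, -3)ᵀ.
Then v_1 = N · v_2 = (1, 0, -1, 0, 0)ᵀ.

Sanity check: (A − (-5)·I) v_1 = (0, 0, 0, 0, 0)ᵀ = 0. ✓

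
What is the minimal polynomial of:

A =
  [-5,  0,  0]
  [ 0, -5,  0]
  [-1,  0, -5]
x^2 + 10*x + 25

The characteristic polynomial is χ_A(x) = (x + 5)^3, so the eigenvalues are known. The minimal polynomial is
  m_A(x) = Π_λ (x − λ)^{k_λ}
where k_λ is the size of the *largest* Jordan block for λ (equivalently, the smallest k with (A − λI)^k v = 0 for every generalised eigenvector v of λ).

  λ = -5: largest Jordan block has size 2, contributing (x + 5)^2

So m_A(x) = (x + 5)^2 = x^2 + 10*x + 25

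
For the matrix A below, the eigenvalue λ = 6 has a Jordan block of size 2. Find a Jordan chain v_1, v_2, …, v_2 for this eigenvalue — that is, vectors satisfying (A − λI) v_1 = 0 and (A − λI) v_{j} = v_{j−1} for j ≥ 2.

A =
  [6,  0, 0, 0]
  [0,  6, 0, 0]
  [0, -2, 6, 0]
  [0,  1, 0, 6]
A Jordan chain for λ = 6 of length 2:
v_1 = (0, 0, -2, 1)ᵀ
v_2 = (0, 1, 0, 0)ᵀ

Let N = A − (6)·I. We want v_2 with N^2 v_2 = 0 but N^1 v_2 ≠ 0; then v_{j-1} := N · v_j for j = 2, …, 2.

Pick v_2 = (0, 1, 0, 0)ᵀ.
Then v_1 = N · v_2 = (0, 0, -2, 1)ᵀ.

Sanity check: (A − (6)·I) v_1 = (0, 0, 0, 0)ᵀ = 0. ✓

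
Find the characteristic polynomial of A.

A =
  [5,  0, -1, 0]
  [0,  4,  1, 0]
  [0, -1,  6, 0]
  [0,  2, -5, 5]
x^4 - 20*x^3 + 150*x^2 - 500*x + 625

Expanding det(x·I − A) (e.g. by cofactor expansion or by noting that A is similar to its Jordan form J, which has the same characteristic polynomial as A) gives
  χ_A(x) = x^4 - 20*x^3 + 150*x^2 - 500*x + 625
which factors as (x - 5)^4. The eigenvalues (with algebraic multiplicities) are λ = 5 with multiplicity 4.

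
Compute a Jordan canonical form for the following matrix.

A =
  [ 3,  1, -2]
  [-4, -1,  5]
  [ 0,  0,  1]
J_3(1)

The characteristic polynomial is
  det(x·I − A) = x^3 - 3*x^2 + 3*x - 1 = (x - 1)^3

Eigenvalues and multiplicities (the geometric multiplicity of λ is n − rank(A − λI), which equals the number of Jordan blocks for λ):
  λ = 1: algebraic multiplicity = 3, geometric multiplicity = 1

Determining the block sizes for each eigenvalue:
  λ = 1: one block (gm = 1), so the single block has size am = 3 → block sizes [3]

Assembling the blocks gives a Jordan form
J =
  [1, 1, 0]
  [0, 1, 1]
  [0, 0, 1]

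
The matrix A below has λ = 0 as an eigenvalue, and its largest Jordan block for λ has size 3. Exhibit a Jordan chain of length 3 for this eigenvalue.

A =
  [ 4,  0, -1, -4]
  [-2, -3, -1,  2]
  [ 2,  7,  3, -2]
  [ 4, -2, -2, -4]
A Jordan chain for λ = 0 of length 3:
v_1 = (-2, 4, -8, 0)ᵀ
v_2 = (4, -2, 2, 4)ᵀ
v_3 = (1, 0, 0, 0)ᵀ

Let N = A − (0)·I. We want v_3 with N^3 v_3 = 0 but N^2 v_3 ≠ 0; then v_{j-1} := N · v_j for j = 3, …, 2.

Pick v_3 = (1, 0, 0, 0)ᵀ.
Then v_2 = N · v_3 = (4, -2, 2, 4)ᵀ.
Then v_1 = N · v_2 = (-2, 4, -8, 0)ᵀ.

Sanity check: (A − (0)·I) v_1 = (0, 0, 0, 0)ᵀ = 0. ✓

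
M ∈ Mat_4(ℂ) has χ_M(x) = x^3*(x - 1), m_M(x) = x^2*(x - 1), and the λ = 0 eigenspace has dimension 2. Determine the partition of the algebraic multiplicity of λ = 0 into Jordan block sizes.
Block sizes for λ = 0: [2, 1]

Step 1 — from the characteristic polynomial, algebraic multiplicity of λ = 0 is 3. From dim ker(M − (0)·I) = 2, there are exactly 2 Jordan blocks for λ = 0.
Step 2 — from the minimal polynomial, the factor (x − 0)^2 tells us the largest block for λ = 0 has size 2.
Step 3 — with total size 3, 2 blocks, and largest block 2, the block sizes (in nonincreasing order) are [2, 1].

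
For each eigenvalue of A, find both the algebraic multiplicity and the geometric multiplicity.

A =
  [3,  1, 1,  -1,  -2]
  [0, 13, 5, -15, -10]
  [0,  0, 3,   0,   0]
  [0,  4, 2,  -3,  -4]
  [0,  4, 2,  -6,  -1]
λ = 3: alg = 5, geom = 3

Step 1 — factor the characteristic polynomial to read off the algebraic multiplicities:
  χ_A(x) = (x - 3)^5

Step 2 — compute geometric multiplicities via the rank-nullity identity g(λ) = n − rank(A − λI):
  rank(A − (3)·I) = 2, so dim ker(A − (3)·I) = n − 2 = 3

Summary:
  λ = 3: algebraic multiplicity = 5, geometric multiplicity = 3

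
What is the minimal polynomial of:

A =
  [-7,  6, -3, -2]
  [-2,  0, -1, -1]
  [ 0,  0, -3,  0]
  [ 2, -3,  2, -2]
x^3 + 9*x^2 + 27*x + 27

The characteristic polynomial is χ_A(x) = (x + 3)^4, so the eigenvalues are known. The minimal polynomial is
  m_A(x) = Π_λ (x − λ)^{k_λ}
where k_λ is the size of the *largest* Jordan block for λ (equivalently, the smallest k with (A − λI)^k v = 0 for every generalised eigenvector v of λ).

  λ = -3: largest Jordan block has size 3, contributing (x + 3)^3

So m_A(x) = (x + 3)^3 = x^3 + 9*x^2 + 27*x + 27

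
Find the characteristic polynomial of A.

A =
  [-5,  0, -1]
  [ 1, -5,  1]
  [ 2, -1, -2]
x^3 + 12*x^2 + 48*x + 64

Expanding det(x·I − A) (e.g. by cofactor expansion or by noting that A is similar to its Jordan form J, which has the same characteristic polynomial as A) gives
  χ_A(x) = x^3 + 12*x^2 + 48*x + 64
which factors as (x + 4)^3. The eigenvalues (with algebraic multiplicities) are λ = -4 with multiplicity 3.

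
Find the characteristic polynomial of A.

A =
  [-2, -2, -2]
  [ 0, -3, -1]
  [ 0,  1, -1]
x^3 + 6*x^2 + 12*x + 8

Expanding det(x·I − A) (e.g. by cofactor expansion or by noting that A is similar to its Jordan form J, which has the same characteristic polynomial as A) gives
  χ_A(x) = x^3 + 6*x^2 + 12*x + 8
which factors as (x + 2)^3. The eigenvalues (with algebraic multiplicities) are λ = -2 with multiplicity 3.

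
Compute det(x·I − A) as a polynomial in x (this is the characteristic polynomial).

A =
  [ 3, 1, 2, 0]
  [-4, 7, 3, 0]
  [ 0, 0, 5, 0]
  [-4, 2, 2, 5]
x^4 - 20*x^3 + 150*x^2 - 500*x + 625

Expanding det(x·I − A) (e.g. by cofactor expansion or by noting that A is similar to its Jordan form J, which has the same characteristic polynomial as A) gives
  χ_A(x) = x^4 - 20*x^3 + 150*x^2 - 500*x + 625
which factors as (x - 5)^4. The eigenvalues (with algebraic multiplicities) are λ = 5 with multiplicity 4.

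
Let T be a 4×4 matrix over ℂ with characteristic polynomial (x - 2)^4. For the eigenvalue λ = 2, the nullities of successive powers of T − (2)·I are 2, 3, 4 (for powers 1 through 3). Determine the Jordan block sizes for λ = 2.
Block sizes for λ = 2: [3, 1]

From the dimensions of kernels of powers, the number of Jordan blocks of size at least j is d_j − d_{j−1} where d_j = dim ker(N^j) (with d_0 = 0). Computing the differences gives [2, 1, 1].
The number of blocks of size exactly k is (#blocks of size ≥ k) − (#blocks of size ≥ k + 1), so the partition is: 1 block(s) of size 1, 1 block(s) of size 3.
In nonincreasing order the block sizes are [3, 1].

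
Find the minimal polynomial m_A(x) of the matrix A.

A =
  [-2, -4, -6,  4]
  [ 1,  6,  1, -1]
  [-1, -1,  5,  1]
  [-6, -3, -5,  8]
x^4 - 17*x^3 + 105*x^2 - 275*x + 250

The characteristic polynomial is χ_A(x) = (x - 5)^3*(x - 2), so the eigenvalues are known. The minimal polynomial is
  m_A(x) = Π_λ (x − λ)^{k_λ}
where k_λ is the size of the *largest* Jordan block for λ (equivalently, the smallest k with (A − λI)^k v = 0 for every generalised eigenvector v of λ).

  λ = 2: largest Jordan block has size 1, contributing (x − 2)
  λ = 5: largest Jordan block has size 3, contributing (x − 5)^3

So m_A(x) = (x - 5)^3*(x - 2) = x^4 - 17*x^3 + 105*x^2 - 275*x + 250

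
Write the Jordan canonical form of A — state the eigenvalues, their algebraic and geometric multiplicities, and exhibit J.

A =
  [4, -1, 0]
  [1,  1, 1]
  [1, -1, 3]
J_1(2) ⊕ J_2(3)

The characteristic polynomial is
  det(x·I − A) = x^3 - 8*x^2 + 21*x - 18 = (x - 3)^2*(x - 2)

Eigenvalues and multiplicities (the geometric multiplicity of λ is n − rank(A − λI), which equals the number of Jordan blocks for λ):
  λ = 2: algebraic multiplicity = 1, geometric multiplicity = 1
  λ = 3: algebraic multiplicity = 2, geometric multiplicity = 1

Determining the block sizes for each eigenvalue:
  λ = 2: one block (gm = 1), so the single block has size am = 1 → block sizes [1]
  λ = 3: one block (gm = 1), so the single block has size am = 2 → block sizes [2]

Assembling the blocks gives a Jordan form
J =
  [2, 0, 0]
  [0, 3, 1]
  [0, 0, 3]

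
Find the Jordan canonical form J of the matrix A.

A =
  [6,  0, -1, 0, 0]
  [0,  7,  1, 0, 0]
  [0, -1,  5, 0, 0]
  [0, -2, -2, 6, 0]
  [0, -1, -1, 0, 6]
J_3(6) ⊕ J_1(6) ⊕ J_1(6)

The characteristic polynomial is
  det(x·I − A) = x^5 - 30*x^4 + 360*x^3 - 2160*x^2 + 6480*x - 7776 = (x - 6)^5

Eigenvalues and multiplicities (the geometric multiplicity of λ is n − rank(A − λI), which equals the number of Jordan blocks for λ):
  λ = 6: algebraic multiplicity = 5, geometric multiplicity = 3

Determining the block sizes for each eigenvalue:
  λ = 6: with am = 5 and gm = 3, the partition is not yet determined (e.g. several partitions of 5 into 3 parts exist). Let N = A − (6)·I. Computing rank(N^1) = 2, rank(N^2) = 1, rank(N^3) = 0; the number of blocks of size ≥ j is rank(N^{j−1}) − rank(N^j), giving [3, 1, 1]. So we have 1 block(s) of size 3, 2 block(s) of size 1 → block sizes [3, 1, 1]

Assembling the blocks gives a Jordan form
J =
  [6, 1, 0, 0, 0]
  [0, 6, 1, 0, 0]
  [0, 0, 6, 0, 0]
  [0, 0, 0, 6, 0]
  [0, 0, 0, 0, 6]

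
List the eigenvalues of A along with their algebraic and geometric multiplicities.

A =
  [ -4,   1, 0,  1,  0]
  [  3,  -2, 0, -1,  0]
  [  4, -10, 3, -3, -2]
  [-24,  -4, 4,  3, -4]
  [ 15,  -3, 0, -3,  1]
λ = -1: alg = 2, geom = 1; λ = 1: alg = 3, geom = 2

Step 1 — factor the characteristic polynomial to read off the algebraic multiplicities:
  χ_A(x) = (x - 1)^3*(x + 1)^2

Step 2 — compute geometric multiplicities via the rank-nullity identity g(λ) = n − rank(A − λI):
  rank(A − (-1)·I) = 4, so dim ker(A − (-1)·I) = n − 4 = 1
  rank(A − (1)·I) = 3, so dim ker(A − (1)·I) = n − 3 = 2

Summary:
  λ = -1: algebraic multiplicity = 2, geometric multiplicity = 1
  λ = 1: algebraic multiplicity = 3, geometric multiplicity = 2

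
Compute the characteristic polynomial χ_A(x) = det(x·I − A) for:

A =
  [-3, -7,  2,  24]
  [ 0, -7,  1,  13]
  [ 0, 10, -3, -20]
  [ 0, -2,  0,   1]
x^4 + 12*x^3 + 54*x^2 + 108*x + 81

Expanding det(x·I − A) (e.g. by cofactor expansion or by noting that A is similar to its Jordan form J, which has the same characteristic polynomial as A) gives
  χ_A(x) = x^4 + 12*x^3 + 54*x^2 + 108*x + 81
which factors as (x + 3)^4. The eigenvalues (with algebraic multiplicities) are λ = -3 with multiplicity 4.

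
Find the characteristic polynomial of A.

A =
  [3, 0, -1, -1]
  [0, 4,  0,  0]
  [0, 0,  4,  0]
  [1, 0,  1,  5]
x^4 - 16*x^3 + 96*x^2 - 256*x + 256

Expanding det(x·I − A) (e.g. by cofactor expansion or by noting that A is similar to its Jordan form J, which has the same characteristic polynomial as A) gives
  χ_A(x) = x^4 - 16*x^3 + 96*x^2 - 256*x + 256
which factors as (x - 4)^4. The eigenvalues (with algebraic multiplicities) are λ = 4 with multiplicity 4.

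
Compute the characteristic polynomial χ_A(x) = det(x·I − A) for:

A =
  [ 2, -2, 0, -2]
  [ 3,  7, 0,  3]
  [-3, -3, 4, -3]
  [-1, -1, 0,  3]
x^4 - 16*x^3 + 96*x^2 - 256*x + 256

Expanding det(x·I − A) (e.g. by cofactor expansion or by noting that A is similar to its Jordan form J, which has the same characteristic polynomial as A) gives
  χ_A(x) = x^4 - 16*x^3 + 96*x^2 - 256*x + 256
which factors as (x - 4)^4. The eigenvalues (with algebraic multiplicities) are λ = 4 with multiplicity 4.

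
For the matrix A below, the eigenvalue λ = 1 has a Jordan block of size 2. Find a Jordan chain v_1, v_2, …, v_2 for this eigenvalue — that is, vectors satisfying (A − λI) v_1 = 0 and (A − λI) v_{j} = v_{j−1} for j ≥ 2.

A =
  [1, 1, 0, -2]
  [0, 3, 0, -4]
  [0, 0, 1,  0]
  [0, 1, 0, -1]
A Jordan chain for λ = 1 of length 2:
v_1 = (1, 2, 0, 1)ᵀ
v_2 = (0, 1, 0, 0)ᵀ

Let N = A − (1)·I. We want v_2 with N^2 v_2 = 0 but N^1 v_2 ≠ 0; then v_{j-1} := N · v_j for j = 2, …, 2.

Pick v_2 = (0, 1, 0, 0)ᵀ.
Then v_1 = N · v_2 = (1, 2, 0, 1)ᵀ.

Sanity check: (A − (1)·I) v_1 = (0, 0, 0, 0)ᵀ = 0. ✓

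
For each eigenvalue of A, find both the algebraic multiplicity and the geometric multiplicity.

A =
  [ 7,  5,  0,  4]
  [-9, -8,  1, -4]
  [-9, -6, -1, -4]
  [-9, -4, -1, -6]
λ = -2: alg = 4, geom = 2

Step 1 — factor the characteristic polynomial to read off the algebraic multiplicities:
  χ_A(x) = (x + 2)^4

Step 2 — compute geometric multiplicities via the rank-nullity identity g(λ) = n − rank(A − λI):
  rank(A − (-2)·I) = 2, so dim ker(A − (-2)·I) = n − 2 = 2

Summary:
  λ = -2: algebraic multiplicity = 4, geometric multiplicity = 2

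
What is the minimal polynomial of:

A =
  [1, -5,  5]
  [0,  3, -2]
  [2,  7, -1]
x^3 - 3*x^2 + 3*x - 1

The characteristic polynomial is χ_A(x) = (x - 1)^3, so the eigenvalues are known. The minimal polynomial is
  m_A(x) = Π_λ (x − λ)^{k_λ}
where k_λ is the size of the *largest* Jordan block for λ (equivalently, the smallest k with (A − λI)^k v = 0 for every generalised eigenvector v of λ).

  λ = 1: largest Jordan block has size 3, contributing (x − 1)^3

So m_A(x) = (x - 1)^3 = x^3 - 3*x^2 + 3*x - 1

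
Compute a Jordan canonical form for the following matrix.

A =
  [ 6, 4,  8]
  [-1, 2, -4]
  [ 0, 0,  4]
J_2(4) ⊕ J_1(4)

The characteristic polynomial is
  det(x·I − A) = x^3 - 12*x^2 + 48*x - 64 = (x - 4)^3

Eigenvalues and multiplicities (the geometric multiplicity of λ is n − rank(A − λI), which equals the number of Jordan blocks for λ):
  λ = 4: algebraic multiplicity = 3, geometric multiplicity = 2

Determining the block sizes for each eigenvalue:
  λ = 4: 2 blocks summing to 3 forces exactly one block of size 2 and the rest size 1 → block sizes [2, 1]

Assembling the blocks gives a Jordan form
J =
  [4, 1, 0]
  [0, 4, 0]
  [0, 0, 4]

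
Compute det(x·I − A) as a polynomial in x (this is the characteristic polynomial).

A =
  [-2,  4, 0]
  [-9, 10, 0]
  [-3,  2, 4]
x^3 - 12*x^2 + 48*x - 64

Expanding det(x·I − A) (e.g. by cofactor expansion or by noting that A is similar to its Jordan form J, which has the same characteristic polynomial as A) gives
  χ_A(x) = x^3 - 12*x^2 + 48*x - 64
which factors as (x - 4)^3. The eigenvalues (with algebraic multiplicities) are λ = 4 with multiplicity 3.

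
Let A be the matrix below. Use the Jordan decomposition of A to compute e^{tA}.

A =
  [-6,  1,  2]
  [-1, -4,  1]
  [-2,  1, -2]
e^{tA} =
  [-t^2*exp(-4*t)/2 - 2*t*exp(-4*t) + exp(-4*t), t*exp(-4*t), t^2*exp(-4*t)/2 + 2*t*exp(-4*t)]
  [-t*exp(-4*t), exp(-4*t), t*exp(-4*t)]
  [-t^2*exp(-4*t)/2 - 2*t*exp(-4*t), t*exp(-4*t), t^2*exp(-4*t)/2 + 2*t*exp(-4*t) + exp(-4*t)]

Strategy: write A = P · J · P⁻¹ where J is a Jordan canonical form, so e^{tA} = P · e^{tJ} · P⁻¹, and e^{tJ} can be computed block-by-block.

A has Jordan form
J =
  [-4,  1,  0]
  [ 0, -4,  1]
  [ 0,  0, -4]
(up to reordering of blocks).

Per-block formulas:
  For a 3×3 Jordan block J_3(-4): exp(t · J_3(-4)) = e^(-4t)·(I + t·N + (t^2/2)·N^2), where N is the 3×3 nilpotent shift.

After assembling e^{tJ} and conjugating by P, we get:

e^{tA} =
  [-t^2*exp(-4*t)/2 - 2*t*exp(-4*t) + exp(-4*t), t*exp(-4*t), t^2*exp(-4*t)/2 + 2*t*exp(-4*t)]
  [-t*exp(-4*t), exp(-4*t), t*exp(-4*t)]
  [-t^2*exp(-4*t)/2 - 2*t*exp(-4*t), t*exp(-4*t), t^2*exp(-4*t)/2 + 2*t*exp(-4*t) + exp(-4*t)]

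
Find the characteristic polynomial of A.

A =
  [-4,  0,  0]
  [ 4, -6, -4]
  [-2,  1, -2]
x^3 + 12*x^2 + 48*x + 64

Expanding det(x·I − A) (e.g. by cofactor expansion or by noting that A is similar to its Jordan form J, which has the same characteristic polynomial as A) gives
  χ_A(x) = x^3 + 12*x^2 + 48*x + 64
which factors as (x + 4)^3. The eigenvalues (with algebraic multiplicities) are λ = -4 with multiplicity 3.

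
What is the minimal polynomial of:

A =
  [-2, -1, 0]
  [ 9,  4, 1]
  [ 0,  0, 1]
x^3 - 3*x^2 + 3*x - 1

The characteristic polynomial is χ_A(x) = (x - 1)^3, so the eigenvalues are known. The minimal polynomial is
  m_A(x) = Π_λ (x − λ)^{k_λ}
where k_λ is the size of the *largest* Jordan block for λ (equivalently, the smallest k with (A − λI)^k v = 0 for every generalised eigenvector v of λ).

  λ = 1: largest Jordan block has size 3, contributing (x − 1)^3

So m_A(x) = (x - 1)^3 = x^3 - 3*x^2 + 3*x - 1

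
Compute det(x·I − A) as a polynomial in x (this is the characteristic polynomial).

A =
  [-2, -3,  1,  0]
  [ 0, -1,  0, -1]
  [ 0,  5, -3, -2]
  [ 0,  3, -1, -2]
x^4 + 8*x^3 + 24*x^2 + 32*x + 16

Expanding det(x·I − A) (e.g. by cofactor expansion or by noting that A is similar to its Jordan form J, which has the same characteristic polynomial as A) gives
  χ_A(x) = x^4 + 8*x^3 + 24*x^2 + 32*x + 16
which factors as (x + 2)^4. The eigenvalues (with algebraic multiplicities) are λ = -2 with multiplicity 4.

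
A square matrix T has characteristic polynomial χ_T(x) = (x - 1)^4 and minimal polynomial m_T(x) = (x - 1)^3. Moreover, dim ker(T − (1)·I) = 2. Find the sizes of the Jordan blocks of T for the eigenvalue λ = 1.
Block sizes for λ = 1: [3, 1]

Step 1 — from the characteristic polynomial, algebraic multiplicity of λ = 1 is 4. From dim ker(T − (1)·I) = 2, there are exactly 2 Jordan blocks for λ = 1.
Step 2 — from the minimal polynomial, the factor (x − 1)^3 tells us the largest block for λ = 1 has size 3.
Step 3 — with total size 4, 2 blocks, and largest block 3, the block sizes (in nonincreasing order) are [3, 1].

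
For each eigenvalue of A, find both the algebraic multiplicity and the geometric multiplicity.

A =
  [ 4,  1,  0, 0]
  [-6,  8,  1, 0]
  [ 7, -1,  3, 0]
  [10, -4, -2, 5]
λ = 5: alg = 4, geom = 2

Step 1 — factor the characteristic polynomial to read off the algebraic multiplicities:
  χ_A(x) = (x - 5)^4

Step 2 — compute geometric multiplicities via the rank-nullity identity g(λ) = n − rank(A − λI):
  rank(A − (5)·I) = 2, so dim ker(A − (5)·I) = n − 2 = 2

Summary:
  λ = 5: algebraic multiplicity = 4, geometric multiplicity = 2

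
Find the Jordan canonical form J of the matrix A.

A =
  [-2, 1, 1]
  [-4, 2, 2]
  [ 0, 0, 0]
J_2(0) ⊕ J_1(0)

The characteristic polynomial is
  det(x·I − A) = x^3

Eigenvalues and multiplicities (the geometric multiplicity of λ is n − rank(A − λI), which equals the number of Jordan blocks for λ):
  λ = 0: algebraic multiplicity = 3, geometric multiplicity = 2

Determining the block sizes for each eigenvalue:
  λ = 0: 2 blocks summing to 3 forces exactly one block of size 2 and the rest size 1 → block sizes [2, 1]

Assembling the blocks gives a Jordan form
J =
  [0, 1, 0]
  [0, 0, 0]
  [0, 0, 0]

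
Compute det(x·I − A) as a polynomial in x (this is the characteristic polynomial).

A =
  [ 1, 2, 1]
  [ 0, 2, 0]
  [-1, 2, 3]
x^3 - 6*x^2 + 12*x - 8

Expanding det(x·I − A) (e.g. by cofactor expansion or by noting that A is similar to its Jordan form J, which has the same characteristic polynomial as A) gives
  χ_A(x) = x^3 - 6*x^2 + 12*x - 8
which factors as (x - 2)^3. The eigenvalues (with algebraic multiplicities) are λ = 2 with multiplicity 3.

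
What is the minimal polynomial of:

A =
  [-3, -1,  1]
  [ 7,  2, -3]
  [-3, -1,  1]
x^3

The characteristic polynomial is χ_A(x) = x^3, so the eigenvalues are known. The minimal polynomial is
  m_A(x) = Π_λ (x − λ)^{k_λ}
where k_λ is the size of the *largest* Jordan block for λ (equivalently, the smallest k with (A − λI)^k v = 0 for every generalised eigenvector v of λ).

  λ = 0: largest Jordan block has size 3, contributing (x − 0)^3

So m_A(x) = x^3 = x^3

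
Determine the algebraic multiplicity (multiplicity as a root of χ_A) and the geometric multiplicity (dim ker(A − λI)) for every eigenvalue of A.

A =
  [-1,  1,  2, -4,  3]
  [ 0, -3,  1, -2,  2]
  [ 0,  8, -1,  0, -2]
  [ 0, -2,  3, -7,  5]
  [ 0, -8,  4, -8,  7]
λ = -1: alg = 5, geom = 2

Step 1 — factor the characteristic polynomial to read off the algebraic multiplicities:
  χ_A(x) = (x + 1)^5

Step 2 — compute geometric multiplicities via the rank-nullity identity g(λ) = n − rank(A − λI):
  rank(A − (-1)·I) = 3, so dim ker(A − (-1)·I) = n − 3 = 2

Summary:
  λ = -1: algebraic multiplicity = 5, geometric multiplicity = 2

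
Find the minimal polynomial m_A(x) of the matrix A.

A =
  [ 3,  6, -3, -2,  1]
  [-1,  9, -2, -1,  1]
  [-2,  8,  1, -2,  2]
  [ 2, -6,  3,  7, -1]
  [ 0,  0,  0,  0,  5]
x^2 - 10*x + 25

The characteristic polynomial is χ_A(x) = (x - 5)^5, so the eigenvalues are known. The minimal polynomial is
  m_A(x) = Π_λ (x − λ)^{k_λ}
where k_λ is the size of the *largest* Jordan block for λ (equivalently, the smallest k with (A − λI)^k v = 0 for every generalised eigenvector v of λ).

  λ = 5: largest Jordan block has size 2, contributing (x − 5)^2

So m_A(x) = (x - 5)^2 = x^2 - 10*x + 25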